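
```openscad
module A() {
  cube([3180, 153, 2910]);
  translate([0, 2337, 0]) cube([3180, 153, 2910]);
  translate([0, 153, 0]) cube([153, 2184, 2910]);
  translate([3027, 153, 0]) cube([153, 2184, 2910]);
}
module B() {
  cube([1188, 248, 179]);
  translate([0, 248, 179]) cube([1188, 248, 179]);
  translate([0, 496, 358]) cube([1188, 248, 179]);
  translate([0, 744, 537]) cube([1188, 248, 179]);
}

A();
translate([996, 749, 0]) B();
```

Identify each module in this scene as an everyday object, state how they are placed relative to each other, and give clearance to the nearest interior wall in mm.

Clearances: x = 843, y = 596; minimum 596 mm.

A is a house frame. B is a staircase. The staircase sits inside the house frame, centred. The clearance to the nearest interior wall is 596 mm.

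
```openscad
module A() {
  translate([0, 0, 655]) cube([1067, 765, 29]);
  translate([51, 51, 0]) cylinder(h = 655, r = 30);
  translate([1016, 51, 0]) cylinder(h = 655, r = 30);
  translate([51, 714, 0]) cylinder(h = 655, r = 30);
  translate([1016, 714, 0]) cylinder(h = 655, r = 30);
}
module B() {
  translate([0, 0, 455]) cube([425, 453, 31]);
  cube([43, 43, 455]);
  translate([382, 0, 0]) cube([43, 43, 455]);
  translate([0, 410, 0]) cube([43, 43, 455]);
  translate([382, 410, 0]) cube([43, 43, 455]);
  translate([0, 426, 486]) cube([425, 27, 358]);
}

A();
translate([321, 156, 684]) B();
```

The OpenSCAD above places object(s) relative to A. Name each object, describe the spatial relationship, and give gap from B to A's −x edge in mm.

The chair's min-x is at 321; the table's min-x is 0; gap = 321 mm.

A is a table. B is a chair. The chair is on top of the table, centred. The gap from the chair to the table's −x edge is 321 mm.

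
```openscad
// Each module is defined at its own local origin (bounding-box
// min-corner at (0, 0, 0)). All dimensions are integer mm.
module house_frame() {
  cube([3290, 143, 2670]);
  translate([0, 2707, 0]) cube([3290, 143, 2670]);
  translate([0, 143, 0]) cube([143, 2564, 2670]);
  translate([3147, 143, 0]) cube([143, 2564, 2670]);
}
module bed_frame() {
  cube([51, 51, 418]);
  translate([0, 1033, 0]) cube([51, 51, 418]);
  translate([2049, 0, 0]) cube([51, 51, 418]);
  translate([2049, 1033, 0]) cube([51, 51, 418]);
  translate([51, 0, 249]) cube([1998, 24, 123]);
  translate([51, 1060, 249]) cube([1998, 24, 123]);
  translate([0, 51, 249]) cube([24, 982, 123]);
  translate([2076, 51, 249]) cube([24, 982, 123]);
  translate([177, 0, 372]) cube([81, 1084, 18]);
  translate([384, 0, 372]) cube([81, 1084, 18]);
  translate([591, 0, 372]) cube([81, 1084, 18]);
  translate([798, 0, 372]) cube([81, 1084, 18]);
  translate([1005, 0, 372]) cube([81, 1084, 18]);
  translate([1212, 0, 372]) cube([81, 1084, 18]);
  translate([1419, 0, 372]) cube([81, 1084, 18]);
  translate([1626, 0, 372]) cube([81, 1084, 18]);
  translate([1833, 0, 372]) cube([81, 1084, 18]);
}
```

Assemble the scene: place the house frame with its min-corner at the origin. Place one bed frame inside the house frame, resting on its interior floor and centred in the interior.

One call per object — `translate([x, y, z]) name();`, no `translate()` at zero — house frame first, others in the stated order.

house_frame();
translate([595, 883, 0]) bed_frame();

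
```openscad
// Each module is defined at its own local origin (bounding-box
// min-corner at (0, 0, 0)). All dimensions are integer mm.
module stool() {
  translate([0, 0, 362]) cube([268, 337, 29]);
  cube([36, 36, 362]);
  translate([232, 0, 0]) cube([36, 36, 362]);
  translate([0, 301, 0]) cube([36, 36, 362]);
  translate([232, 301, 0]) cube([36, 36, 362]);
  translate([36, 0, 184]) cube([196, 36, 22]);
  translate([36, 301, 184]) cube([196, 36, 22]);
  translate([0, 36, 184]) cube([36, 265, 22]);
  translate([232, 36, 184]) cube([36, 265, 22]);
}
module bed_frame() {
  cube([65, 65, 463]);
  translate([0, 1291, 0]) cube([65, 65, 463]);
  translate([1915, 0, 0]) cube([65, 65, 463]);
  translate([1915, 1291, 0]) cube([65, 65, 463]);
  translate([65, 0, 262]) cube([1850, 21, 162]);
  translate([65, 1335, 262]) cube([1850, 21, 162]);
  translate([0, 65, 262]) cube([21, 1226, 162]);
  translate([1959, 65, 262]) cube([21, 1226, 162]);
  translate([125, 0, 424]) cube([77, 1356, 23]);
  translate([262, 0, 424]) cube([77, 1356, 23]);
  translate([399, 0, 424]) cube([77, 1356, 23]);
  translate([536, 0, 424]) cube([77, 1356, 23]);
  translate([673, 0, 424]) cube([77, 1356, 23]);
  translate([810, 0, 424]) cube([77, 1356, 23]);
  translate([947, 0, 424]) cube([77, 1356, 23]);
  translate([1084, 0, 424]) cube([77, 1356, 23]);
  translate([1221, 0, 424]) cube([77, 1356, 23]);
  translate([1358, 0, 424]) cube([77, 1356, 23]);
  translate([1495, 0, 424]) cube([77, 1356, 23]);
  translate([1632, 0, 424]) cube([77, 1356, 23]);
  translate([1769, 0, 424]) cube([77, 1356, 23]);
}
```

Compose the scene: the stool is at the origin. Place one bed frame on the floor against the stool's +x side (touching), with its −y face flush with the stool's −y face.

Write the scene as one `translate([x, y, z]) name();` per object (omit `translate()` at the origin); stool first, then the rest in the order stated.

stool();
translate([268, 0, 0]) bed_frame();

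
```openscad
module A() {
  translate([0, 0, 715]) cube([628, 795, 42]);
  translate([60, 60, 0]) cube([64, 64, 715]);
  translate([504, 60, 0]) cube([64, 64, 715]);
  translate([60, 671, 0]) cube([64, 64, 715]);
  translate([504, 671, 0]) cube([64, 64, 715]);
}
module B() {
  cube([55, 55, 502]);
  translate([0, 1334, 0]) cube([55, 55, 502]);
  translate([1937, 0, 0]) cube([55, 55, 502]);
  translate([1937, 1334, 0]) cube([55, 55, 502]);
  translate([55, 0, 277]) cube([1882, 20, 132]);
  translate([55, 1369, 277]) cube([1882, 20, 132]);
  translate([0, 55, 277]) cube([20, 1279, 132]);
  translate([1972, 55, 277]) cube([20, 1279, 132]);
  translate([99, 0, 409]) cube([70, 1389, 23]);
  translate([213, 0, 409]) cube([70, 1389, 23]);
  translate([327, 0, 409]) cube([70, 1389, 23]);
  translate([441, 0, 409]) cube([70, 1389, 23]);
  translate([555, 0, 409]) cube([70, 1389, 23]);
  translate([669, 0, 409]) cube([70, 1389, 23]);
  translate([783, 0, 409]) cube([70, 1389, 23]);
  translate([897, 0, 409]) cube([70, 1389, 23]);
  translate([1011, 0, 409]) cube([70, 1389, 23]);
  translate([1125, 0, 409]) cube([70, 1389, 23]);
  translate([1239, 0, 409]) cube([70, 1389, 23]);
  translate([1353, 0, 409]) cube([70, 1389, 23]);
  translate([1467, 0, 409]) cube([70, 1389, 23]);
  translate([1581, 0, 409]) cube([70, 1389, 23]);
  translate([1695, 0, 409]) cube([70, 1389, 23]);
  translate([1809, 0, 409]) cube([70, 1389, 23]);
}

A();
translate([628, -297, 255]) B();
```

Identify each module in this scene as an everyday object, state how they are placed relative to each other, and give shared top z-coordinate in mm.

A is a table. B is a bed frame. The bed frame is beside the table with their tops flush at z = 757. The shared top z-coordinate is 757 mm.

Both tops at z = 757 mm.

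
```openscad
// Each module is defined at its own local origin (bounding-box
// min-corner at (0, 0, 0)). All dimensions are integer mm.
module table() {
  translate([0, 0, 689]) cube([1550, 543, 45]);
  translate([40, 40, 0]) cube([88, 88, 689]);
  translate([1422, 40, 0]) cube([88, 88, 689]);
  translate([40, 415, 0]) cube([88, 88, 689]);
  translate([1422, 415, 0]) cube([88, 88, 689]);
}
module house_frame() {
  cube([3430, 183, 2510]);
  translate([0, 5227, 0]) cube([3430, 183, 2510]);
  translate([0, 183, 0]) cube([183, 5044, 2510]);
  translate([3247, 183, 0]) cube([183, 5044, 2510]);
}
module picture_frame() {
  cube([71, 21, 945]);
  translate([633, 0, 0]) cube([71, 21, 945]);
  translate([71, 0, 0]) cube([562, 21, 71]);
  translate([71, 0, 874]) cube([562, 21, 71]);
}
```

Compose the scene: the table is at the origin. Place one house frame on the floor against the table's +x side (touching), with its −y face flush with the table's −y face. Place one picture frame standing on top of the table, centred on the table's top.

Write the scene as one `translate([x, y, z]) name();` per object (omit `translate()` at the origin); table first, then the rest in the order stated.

table();
translate([1550, 0, 0]) house_frame();
translate([423, 261, 734]) picture_frame();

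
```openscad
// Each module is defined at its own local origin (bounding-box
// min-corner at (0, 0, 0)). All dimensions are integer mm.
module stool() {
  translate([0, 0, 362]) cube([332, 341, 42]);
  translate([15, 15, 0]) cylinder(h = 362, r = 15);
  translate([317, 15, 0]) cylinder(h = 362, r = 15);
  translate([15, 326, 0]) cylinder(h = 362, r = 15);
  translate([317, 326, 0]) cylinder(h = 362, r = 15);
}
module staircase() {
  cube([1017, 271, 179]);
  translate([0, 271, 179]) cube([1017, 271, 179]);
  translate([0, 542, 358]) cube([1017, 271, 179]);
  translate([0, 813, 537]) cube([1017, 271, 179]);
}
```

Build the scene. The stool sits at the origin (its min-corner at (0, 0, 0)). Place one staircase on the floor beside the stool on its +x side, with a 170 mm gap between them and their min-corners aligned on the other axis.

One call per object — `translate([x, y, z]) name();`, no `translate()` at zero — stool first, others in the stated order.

stool();
translate([502, 0, 0]) staircase();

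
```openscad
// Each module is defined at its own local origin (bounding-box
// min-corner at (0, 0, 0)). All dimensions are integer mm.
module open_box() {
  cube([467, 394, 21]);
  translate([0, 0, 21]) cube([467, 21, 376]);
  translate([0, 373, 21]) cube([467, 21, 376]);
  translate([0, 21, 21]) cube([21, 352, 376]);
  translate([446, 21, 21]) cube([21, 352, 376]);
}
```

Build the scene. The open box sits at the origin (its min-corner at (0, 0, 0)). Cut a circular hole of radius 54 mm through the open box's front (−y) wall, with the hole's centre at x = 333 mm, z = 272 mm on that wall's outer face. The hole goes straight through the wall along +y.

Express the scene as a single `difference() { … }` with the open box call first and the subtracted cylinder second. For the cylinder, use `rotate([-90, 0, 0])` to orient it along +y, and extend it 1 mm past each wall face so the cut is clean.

difference() {
  open_box();
  translate([333, -1, 272]) rotate([-90, 0, 0]) cylinder(h = 23, r = 54);
}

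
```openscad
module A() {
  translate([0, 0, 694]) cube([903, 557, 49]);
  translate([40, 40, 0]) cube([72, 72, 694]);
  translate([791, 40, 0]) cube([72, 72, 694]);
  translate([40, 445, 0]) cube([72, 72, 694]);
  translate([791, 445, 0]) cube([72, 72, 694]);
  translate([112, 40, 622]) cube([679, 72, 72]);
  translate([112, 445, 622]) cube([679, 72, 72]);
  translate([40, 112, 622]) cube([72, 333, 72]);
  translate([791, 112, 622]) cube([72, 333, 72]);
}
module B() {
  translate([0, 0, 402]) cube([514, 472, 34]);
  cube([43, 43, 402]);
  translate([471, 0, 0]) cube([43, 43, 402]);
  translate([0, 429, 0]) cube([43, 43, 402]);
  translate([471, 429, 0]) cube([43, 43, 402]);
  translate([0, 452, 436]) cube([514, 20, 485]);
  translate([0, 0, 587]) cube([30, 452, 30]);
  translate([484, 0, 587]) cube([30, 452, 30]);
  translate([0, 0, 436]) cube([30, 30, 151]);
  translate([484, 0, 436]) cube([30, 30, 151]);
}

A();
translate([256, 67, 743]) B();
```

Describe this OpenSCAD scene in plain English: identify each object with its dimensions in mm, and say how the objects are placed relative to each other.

A is a table with a 903×557 mm rectangular top, 49 mm thick, top surface at z = 743 mm, supported by four 72×72 mm square legs, each inset 40 mm from the nearest pair of top edges, running from the floor. Four apron rails, 72 mm thick and 72 mm tall, run between adjacent legs with their top edges flush with the underside of the top and their outer faces flush with the legs' outer faces.

B is a chair: 514×472 mm seat, 34 mm thick, top at z = 436 mm, on four 43 mm square corner legs flush with the seat edges. A 20 mm thick backrest slab spans the full seat width, extending 485 mm above the seat top, its back face flush with the seat's +y edge. Two armrests of 30×30 mm section run along each side from the seat's front edge to the front of the backrest, top faces 181 mm above the seat top and outer faces flush with the seat's x-edges; a 30×30 mm post under the front of each armrest stands on the seat at the front corner.

The chair is on top of the table.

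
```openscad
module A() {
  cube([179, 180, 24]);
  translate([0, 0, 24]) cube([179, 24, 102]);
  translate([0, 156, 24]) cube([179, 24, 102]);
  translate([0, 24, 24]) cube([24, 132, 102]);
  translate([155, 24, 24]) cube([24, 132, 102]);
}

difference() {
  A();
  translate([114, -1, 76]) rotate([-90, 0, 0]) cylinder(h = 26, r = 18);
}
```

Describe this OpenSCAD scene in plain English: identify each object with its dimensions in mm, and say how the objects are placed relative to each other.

A is an open storage box with external size 179×180×126 mm and wall thickness 24 mm (the base is also 24 mm thick). The base covers the whole footprint; the four walls stand on the base, with the y-facing walls full-width and the x-facing walls fitting between their inner faces.

The open box has a circular hole of radius 18 mm through its front wall, centred at (x = 114, z = 76).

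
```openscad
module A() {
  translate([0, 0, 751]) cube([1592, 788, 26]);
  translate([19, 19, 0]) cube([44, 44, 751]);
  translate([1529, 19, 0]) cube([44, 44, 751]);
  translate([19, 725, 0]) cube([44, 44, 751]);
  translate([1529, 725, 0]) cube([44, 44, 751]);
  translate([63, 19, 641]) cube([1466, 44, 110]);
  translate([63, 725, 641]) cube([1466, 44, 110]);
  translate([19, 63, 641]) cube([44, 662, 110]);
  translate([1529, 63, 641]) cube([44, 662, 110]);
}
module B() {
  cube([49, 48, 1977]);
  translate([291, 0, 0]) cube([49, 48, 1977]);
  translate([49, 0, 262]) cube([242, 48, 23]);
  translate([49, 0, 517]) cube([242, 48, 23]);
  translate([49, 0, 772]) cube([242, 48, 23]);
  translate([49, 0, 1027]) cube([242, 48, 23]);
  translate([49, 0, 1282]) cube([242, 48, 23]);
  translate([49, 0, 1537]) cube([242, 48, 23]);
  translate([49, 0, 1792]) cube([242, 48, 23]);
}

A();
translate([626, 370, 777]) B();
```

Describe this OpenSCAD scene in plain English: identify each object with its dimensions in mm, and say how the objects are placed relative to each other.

A is a table with a 1592×788 mm rectangular top, 26 mm thick, top surface at z = 777 mm, supported by four 44×44 mm square legs, each inset 19 mm from the nearest pair of top edges, running from the floor. Four apron rails, 44 mm thick and 110 mm tall, run between adjacent legs with their top edges flush with the underside of the top and their outer faces flush with the legs' outer faces.

B is a straight ladder. Two 49×48 mm vertical rails, 1977 mm tall, stand 340 mm apart (outside-to-outside) with their front faces coplanar on the −y side. 7 rungs, each 48 mm deep and 23 mm tall, span between the inner faces of the rails, front faces flush with the rails. The lowest rung's underside is at z = 262 mm and rungs are spaced 255 mm apart (underside to underside).

The ladder is on top of the table, centred.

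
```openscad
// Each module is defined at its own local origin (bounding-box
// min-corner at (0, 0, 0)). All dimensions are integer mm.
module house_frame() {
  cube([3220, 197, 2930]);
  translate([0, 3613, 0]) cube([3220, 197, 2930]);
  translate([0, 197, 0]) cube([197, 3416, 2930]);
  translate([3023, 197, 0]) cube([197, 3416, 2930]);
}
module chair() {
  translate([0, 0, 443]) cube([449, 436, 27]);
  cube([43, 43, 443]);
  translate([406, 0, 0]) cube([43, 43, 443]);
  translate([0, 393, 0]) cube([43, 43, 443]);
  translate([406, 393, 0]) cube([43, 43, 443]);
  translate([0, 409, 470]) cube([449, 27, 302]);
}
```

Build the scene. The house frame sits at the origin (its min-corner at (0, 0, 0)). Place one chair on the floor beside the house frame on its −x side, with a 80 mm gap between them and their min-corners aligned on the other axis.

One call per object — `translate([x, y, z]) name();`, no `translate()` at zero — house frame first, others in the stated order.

house_frame();
translate([-529, 0, 0]) chair();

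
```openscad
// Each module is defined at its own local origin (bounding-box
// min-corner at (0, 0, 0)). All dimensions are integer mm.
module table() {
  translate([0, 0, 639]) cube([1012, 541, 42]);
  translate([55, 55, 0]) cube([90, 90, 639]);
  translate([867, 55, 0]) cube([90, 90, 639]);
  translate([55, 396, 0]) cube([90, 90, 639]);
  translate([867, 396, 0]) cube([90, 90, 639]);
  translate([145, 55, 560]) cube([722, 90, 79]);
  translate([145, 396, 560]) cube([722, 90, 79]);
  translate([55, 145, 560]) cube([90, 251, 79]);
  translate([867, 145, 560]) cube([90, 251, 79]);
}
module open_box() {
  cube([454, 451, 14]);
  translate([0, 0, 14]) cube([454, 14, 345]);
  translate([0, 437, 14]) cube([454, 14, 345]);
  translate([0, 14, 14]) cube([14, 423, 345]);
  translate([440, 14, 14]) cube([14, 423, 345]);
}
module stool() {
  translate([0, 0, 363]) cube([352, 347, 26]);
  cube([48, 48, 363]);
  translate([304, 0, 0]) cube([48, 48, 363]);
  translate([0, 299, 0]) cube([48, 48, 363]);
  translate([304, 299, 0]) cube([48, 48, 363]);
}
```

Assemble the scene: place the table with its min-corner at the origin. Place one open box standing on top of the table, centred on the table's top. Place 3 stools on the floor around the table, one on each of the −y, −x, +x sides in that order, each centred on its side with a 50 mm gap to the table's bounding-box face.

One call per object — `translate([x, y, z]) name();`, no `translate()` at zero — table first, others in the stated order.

table();
translate([279, 45, 681]) open_box();
translate([330, -397, 0]) stool();
translate([-402, 97, 0]) stool();
translate([1062, 97, 0]) stool();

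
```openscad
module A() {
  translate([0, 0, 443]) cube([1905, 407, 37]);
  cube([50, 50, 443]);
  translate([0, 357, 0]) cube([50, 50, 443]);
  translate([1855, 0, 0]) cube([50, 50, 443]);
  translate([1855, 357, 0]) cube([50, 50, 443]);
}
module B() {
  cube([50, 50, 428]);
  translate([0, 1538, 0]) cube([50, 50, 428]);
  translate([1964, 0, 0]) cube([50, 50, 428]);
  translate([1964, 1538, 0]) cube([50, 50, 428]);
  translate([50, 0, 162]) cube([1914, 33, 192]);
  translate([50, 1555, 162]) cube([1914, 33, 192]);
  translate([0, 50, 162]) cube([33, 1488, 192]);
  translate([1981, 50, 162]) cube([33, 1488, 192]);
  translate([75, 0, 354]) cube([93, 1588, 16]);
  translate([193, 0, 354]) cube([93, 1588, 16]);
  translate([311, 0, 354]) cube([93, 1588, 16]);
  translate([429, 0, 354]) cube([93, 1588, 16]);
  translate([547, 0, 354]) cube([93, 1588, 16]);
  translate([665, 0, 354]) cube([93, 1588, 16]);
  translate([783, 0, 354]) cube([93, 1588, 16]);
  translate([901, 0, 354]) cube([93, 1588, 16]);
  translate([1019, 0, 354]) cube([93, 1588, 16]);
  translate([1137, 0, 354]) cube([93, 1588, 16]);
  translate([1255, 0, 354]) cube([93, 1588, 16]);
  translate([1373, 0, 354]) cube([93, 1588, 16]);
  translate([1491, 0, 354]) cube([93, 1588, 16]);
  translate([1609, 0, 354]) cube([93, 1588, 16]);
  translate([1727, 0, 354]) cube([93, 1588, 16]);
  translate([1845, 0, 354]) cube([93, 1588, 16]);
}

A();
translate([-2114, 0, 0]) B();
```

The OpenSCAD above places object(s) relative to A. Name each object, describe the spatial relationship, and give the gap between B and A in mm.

A is a bench. B is a bed frame. The bed frame is on the floor beside the bench on its −x side. The gap between the bed frame and the bench is 100 mm.

The bed frame's nearest face is 100 mm from the bench's −x face.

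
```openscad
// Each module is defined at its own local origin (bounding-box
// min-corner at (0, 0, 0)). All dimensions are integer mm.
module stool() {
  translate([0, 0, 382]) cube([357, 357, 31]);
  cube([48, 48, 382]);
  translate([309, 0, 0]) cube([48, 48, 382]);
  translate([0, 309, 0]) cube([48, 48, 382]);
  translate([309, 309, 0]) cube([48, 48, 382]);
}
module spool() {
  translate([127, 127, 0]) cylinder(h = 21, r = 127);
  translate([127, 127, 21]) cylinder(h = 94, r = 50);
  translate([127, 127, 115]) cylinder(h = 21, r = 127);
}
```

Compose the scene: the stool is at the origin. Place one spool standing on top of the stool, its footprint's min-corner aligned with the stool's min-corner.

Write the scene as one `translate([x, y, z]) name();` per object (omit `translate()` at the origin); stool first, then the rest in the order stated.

stool();
translate([0, 0, 413]) spool();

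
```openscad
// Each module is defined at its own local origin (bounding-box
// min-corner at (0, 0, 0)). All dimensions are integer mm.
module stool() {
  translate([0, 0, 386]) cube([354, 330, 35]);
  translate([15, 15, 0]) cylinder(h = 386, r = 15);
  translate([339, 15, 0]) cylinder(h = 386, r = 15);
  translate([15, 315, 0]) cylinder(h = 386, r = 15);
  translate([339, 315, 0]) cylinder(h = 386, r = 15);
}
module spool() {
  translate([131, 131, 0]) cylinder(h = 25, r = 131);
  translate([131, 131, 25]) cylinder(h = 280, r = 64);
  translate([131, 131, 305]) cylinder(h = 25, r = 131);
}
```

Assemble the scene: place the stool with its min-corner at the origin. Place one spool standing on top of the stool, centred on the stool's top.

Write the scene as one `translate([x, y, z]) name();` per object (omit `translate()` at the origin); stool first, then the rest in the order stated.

stool();
translate([46, 34, 421]) spool();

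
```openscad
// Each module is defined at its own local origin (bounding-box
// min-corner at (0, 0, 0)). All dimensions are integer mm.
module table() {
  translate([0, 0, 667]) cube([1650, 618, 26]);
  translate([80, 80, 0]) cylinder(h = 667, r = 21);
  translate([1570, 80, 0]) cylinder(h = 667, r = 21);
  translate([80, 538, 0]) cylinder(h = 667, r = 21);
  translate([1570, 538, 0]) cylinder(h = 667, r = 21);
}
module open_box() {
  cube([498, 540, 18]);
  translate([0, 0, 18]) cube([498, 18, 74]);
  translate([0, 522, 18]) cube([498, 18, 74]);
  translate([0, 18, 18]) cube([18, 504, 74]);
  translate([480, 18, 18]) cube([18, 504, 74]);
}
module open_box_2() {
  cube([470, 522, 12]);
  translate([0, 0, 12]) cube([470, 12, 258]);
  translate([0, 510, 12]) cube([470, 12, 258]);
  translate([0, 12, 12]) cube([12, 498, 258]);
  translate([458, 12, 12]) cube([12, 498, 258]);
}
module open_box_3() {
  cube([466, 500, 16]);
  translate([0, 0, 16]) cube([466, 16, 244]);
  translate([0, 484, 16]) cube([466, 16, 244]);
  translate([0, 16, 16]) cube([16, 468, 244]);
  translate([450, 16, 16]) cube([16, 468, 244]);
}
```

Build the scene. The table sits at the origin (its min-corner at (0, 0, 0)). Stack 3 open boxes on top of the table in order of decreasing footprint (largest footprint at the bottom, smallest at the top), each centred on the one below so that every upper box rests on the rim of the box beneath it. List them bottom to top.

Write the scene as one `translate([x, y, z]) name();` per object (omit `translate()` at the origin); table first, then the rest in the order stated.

table();
translate([576, 39, 693]) open_box();
translate([590, 48, 785]) open_box_2();
translate([592, 59, 1055]) open_box_3();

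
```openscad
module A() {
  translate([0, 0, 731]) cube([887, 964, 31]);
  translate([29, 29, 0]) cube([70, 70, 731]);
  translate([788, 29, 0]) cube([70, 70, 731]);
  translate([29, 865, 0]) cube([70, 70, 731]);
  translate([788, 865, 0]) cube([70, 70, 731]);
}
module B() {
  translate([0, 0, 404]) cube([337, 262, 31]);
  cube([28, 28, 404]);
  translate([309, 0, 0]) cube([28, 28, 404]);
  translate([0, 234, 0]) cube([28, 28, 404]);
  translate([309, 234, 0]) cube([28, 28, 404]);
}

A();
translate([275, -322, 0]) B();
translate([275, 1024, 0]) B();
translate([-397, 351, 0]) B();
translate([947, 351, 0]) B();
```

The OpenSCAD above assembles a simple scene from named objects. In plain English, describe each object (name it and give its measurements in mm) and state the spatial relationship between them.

A is a table with a 887×964 mm rectangular top, 31 mm thick, top surface at z = 762 mm, supported by four 70×70 mm square legs, each inset 29 mm from the nearest pair of top edges, running from the floor.

B is a four-legged stool. The seat is 337×262 mm, 31 mm thick, top at z = 435 mm. It stands on four square legs, each 28×28 mm in cross-section, from z = 0 to the seat underside, each flush with a corner of the seat.

Four stools sit around the table at the −y, +y, −x, +x sides.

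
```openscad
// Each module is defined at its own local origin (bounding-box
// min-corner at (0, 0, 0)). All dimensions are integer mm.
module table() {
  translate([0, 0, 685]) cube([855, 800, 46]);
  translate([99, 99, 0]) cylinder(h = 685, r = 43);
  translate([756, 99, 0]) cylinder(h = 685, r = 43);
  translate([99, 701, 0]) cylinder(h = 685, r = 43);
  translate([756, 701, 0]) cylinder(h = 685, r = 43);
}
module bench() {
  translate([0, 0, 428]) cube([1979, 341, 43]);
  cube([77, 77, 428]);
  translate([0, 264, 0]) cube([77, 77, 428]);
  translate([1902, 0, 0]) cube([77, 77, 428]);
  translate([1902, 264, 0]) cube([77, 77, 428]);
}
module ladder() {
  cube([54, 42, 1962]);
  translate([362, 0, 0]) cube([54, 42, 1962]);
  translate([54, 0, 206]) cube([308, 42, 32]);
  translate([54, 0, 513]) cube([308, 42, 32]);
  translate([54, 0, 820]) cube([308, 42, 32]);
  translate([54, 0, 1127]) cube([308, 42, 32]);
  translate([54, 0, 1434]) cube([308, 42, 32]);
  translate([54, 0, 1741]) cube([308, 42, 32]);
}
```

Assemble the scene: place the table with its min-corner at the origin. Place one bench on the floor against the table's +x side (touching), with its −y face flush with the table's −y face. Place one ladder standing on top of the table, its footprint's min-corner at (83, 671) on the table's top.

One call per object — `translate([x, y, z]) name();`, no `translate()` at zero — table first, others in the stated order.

table();
translate([855, 0, 0]) bench();
translate([83, 671, 731]) ladder();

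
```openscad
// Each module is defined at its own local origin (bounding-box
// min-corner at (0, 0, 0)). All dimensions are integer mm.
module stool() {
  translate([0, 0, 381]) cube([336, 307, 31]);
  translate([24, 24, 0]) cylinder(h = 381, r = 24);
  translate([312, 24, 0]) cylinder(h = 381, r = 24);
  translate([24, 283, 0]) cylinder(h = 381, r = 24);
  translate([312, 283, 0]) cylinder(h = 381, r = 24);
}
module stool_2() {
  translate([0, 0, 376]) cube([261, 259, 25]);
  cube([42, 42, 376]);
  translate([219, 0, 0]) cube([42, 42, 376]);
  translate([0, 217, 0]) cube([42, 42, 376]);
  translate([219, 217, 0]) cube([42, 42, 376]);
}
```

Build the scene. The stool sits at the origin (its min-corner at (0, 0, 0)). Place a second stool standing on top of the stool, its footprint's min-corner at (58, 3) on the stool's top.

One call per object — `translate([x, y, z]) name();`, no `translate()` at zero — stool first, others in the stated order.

stool();
translate([58, 3, 412]) stool_2();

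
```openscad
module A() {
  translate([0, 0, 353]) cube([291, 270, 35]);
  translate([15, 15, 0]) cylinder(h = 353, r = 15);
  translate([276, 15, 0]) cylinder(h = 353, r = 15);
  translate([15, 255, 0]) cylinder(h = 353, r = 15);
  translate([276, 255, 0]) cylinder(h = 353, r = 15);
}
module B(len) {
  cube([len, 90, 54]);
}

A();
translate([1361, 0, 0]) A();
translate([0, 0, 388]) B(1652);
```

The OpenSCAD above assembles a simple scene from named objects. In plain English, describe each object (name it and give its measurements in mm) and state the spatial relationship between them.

A is a simple wooden stool: a rectangular seat 291 mm (x) by 270 mm (y), 35 mm thick, top face at z = 388 mm, on four round legs, each 30 mm in diameter. The legs rest on z = 0, each leg's axis is inset half a diameter from the nearest pair of seat edges (so the leg's bounding box is flush with the corner).

B is a rectangular beam 1652 mm long (x), 90 mm deep (y), 54 mm thick (z).

The beam spans the tops of two stools placed 1070 mm apart, resting at z = 388 mm.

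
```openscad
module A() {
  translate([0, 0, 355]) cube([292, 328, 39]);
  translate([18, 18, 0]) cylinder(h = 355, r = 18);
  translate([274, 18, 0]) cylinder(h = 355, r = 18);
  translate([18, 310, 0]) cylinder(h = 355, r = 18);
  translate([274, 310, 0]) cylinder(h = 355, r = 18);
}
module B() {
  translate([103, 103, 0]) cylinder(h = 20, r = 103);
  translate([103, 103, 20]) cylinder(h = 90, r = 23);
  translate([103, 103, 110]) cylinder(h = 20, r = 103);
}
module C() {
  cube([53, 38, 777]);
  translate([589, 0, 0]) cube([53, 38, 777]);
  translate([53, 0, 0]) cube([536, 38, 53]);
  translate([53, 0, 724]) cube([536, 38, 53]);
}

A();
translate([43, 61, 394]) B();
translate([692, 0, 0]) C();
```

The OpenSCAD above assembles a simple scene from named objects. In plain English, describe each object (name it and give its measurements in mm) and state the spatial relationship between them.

A is a four-legged stool. The seat is 292×328 mm, 39 mm thick, top at z = 394 mm. It stands on four round legs, each 36 mm in diameter, from z = 0 to the seat underside, each leg's axis is inset half a diameter from the nearest pair of seat edges (so the leg's bounding box is flush with the corner).

B is a spool: two coaxial disc flanges of radius 103 mm and thickness 20 mm, joined by a core cylinder of radius 23 mm and height 90 mm. The lower flange rests on z = 0 and the three cylinders share a vertical axis.

C is a rectangular picture frame lying in the x–z plane (depth along y). The opening is 536 mm wide (x) by 671 mm tall (z), surrounded by a border 53 mm wide on all four sides. The frame is 38 mm deep and is made of two full-height vertical stiles with two horizontal rails fitted between them.

The spool is on top of the stool, centred. The picture frame is on the floor beside the stool on its +x side.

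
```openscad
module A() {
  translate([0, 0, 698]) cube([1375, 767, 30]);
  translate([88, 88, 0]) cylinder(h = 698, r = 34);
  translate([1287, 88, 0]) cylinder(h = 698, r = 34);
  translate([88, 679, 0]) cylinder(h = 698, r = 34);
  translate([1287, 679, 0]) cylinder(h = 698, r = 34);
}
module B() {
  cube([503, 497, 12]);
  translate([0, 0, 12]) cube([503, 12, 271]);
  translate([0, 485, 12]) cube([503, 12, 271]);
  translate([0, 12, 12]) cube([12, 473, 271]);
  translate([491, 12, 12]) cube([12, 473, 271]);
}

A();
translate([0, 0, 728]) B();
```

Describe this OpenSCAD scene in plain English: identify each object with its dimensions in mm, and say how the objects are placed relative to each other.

A is a table: top 1375 mm (x) × 767 mm (y), 30 mm thick, upper face at z = 728 mm, on four round legs of 68 mm diameter, each leg's bounding box inset 54 mm from the nearest pair of top edges, running from z = 0 to the bottom of the top.

B is an open-topped rectangular box: outside dimensions 503×497×283 mm, with a uniform wall and base thickness of 12 mm. The base is a full 503×497 slab on the floor; four walls sit on top of the base. The front and back walls (the −y and +y sides) span the full width; the two side walls fit between them.

The open box is on top of the table.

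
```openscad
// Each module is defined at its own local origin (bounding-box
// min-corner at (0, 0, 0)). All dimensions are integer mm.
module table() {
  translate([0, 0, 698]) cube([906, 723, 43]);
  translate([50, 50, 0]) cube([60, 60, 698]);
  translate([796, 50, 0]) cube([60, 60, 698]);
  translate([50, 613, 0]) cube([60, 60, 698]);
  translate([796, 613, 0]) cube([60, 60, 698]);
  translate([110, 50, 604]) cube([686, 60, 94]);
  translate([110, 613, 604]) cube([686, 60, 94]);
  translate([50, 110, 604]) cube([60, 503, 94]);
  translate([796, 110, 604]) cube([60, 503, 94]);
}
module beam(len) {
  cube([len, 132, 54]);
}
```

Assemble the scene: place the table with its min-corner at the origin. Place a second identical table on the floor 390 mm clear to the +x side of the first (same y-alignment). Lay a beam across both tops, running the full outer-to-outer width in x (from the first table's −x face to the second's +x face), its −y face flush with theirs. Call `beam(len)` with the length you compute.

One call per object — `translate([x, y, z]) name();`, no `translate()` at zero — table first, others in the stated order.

table();
translate([1296, 0, 0]) table();
translate([0, 0, 741]) beam(2202);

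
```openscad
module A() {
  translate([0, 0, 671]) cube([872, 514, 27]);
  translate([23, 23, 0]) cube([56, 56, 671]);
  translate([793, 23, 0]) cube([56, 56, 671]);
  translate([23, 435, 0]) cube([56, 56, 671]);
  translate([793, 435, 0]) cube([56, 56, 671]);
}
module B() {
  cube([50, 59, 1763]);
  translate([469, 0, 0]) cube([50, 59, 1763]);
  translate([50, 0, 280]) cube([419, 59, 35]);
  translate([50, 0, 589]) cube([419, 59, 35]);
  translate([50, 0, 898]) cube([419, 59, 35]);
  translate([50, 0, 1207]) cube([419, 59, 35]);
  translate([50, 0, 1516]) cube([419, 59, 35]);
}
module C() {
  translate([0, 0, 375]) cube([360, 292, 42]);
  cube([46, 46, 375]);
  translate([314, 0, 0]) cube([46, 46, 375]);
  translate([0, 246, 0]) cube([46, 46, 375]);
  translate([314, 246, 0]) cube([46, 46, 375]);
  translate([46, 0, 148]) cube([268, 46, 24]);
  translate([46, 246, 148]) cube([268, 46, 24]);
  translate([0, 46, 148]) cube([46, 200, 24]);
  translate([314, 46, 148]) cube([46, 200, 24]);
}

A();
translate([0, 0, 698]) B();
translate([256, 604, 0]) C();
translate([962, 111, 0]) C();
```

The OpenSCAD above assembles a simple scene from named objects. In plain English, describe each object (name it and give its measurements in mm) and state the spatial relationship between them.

A is a table with a 872×514 mm rectangular top, 27 mm thick, top surface at z = 698 mm, supported by four 56×56 mm square legs, each inset 23 mm from the nearest pair of top edges, running from the floor.

B is a straight ladder. Two 50×59 mm vertical rails, 1763 mm tall, stand 519 mm apart (outside-to-outside) with their front faces coplanar on the −y side. 5 rungs, each 59 mm deep and 35 mm tall, span between the inner faces of the rails, front faces flush with the rails. The lowest rung's underside is at z = 280 mm and rungs are spaced 309 mm apart (underside to underside).

C is a four-legged stool. The seat is 360×292 mm, 42 mm thick, top at z = 417 mm. It stands on four square legs, each 46×46 mm in cross-section, from z = 0 to the seat underside, each flush with a corner of the seat. Four stretchers, 46 mm wide and 24 mm tall, connect adjacent legs with their undersides at z = 148 mm, each running between the inner faces of the legs it joins and aligned with the legs' outer faces on the other axis.

The ladder is on top of the table. Two stools sit around the table at the +y, +x sides.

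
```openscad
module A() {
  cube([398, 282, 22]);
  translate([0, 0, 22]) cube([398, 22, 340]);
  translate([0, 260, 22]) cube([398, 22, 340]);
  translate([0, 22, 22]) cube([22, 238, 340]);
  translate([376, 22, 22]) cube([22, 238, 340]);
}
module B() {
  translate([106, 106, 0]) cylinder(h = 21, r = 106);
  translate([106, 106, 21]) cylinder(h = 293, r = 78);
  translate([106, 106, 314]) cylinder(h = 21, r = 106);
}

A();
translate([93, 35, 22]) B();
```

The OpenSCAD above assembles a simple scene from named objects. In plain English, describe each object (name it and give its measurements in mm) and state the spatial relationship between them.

A is an open storage box with external size 398×282×362 mm and wall thickness 22 mm (the base is also 22 mm thick). The base covers the whole footprint; the four walls stand on the base, with the y-facing walls full-width and the x-facing walls fitting between their inner faces.

B is a spool: two coaxial disc flanges of radius 106 mm and thickness 21 mm, joined by a core cylinder of radius 78 mm and height 293 mm. The lower flange rests on z = 0 and the three cylinders share a vertical axis.

The spool sits inside the open box, centred.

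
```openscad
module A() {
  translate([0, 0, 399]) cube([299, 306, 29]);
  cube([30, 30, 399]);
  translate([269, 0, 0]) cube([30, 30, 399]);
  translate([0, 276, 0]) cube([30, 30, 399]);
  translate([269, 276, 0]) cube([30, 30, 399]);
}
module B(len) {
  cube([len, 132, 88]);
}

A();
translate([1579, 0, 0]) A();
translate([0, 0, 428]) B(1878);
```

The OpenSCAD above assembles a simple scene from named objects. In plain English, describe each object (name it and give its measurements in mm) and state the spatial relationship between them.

A is a simple wooden stool: a rectangular seat 299 mm (x) by 306 mm (y), 29 mm thick, top face at z = 428 mm, on four square legs, each 30×30 mm in cross-section. The legs rest on z = 0, each flush with a corner of the seat.

B is a rectangular beam 1878 mm long (x), 132 mm deep (y), 88 mm thick (z).

The beam spans the tops of two stools placed 1280 mm apart, resting at z = 428 mm.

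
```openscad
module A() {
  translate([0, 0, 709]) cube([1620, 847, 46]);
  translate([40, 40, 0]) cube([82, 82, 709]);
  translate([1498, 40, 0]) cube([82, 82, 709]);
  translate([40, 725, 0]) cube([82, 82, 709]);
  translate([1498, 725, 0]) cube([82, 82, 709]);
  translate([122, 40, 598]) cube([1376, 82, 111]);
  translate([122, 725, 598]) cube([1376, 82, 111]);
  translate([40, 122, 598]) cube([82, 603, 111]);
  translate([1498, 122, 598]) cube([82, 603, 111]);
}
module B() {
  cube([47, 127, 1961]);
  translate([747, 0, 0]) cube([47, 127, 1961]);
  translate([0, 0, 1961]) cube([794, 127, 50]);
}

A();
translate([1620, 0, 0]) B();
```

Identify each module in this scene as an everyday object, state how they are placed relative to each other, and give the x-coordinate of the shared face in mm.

A is a table. B is a door frame. The door frame is against the table's +x side, with their −y faces flush. The x-coordinate of the shared face is 1620 mm.

The table's +x face and the door frame's −x face are both at x = 1620 mm.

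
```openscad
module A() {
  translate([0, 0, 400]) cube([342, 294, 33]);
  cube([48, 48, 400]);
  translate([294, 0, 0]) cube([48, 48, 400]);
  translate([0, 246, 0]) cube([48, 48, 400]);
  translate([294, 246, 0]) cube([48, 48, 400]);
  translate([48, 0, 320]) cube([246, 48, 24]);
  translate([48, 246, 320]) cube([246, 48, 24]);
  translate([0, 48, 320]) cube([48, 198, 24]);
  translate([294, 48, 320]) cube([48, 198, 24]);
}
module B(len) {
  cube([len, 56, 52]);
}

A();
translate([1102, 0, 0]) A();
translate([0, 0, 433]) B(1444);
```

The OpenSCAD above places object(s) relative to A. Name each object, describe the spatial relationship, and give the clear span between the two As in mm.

Second stool starts at x = 1102; first ends at x = 342; clear span = 1102 − 342 = 760 mm.

A is a stool. B is a beam. A beam spans the tops of two stools. The clear span between the two stools is 760 mm.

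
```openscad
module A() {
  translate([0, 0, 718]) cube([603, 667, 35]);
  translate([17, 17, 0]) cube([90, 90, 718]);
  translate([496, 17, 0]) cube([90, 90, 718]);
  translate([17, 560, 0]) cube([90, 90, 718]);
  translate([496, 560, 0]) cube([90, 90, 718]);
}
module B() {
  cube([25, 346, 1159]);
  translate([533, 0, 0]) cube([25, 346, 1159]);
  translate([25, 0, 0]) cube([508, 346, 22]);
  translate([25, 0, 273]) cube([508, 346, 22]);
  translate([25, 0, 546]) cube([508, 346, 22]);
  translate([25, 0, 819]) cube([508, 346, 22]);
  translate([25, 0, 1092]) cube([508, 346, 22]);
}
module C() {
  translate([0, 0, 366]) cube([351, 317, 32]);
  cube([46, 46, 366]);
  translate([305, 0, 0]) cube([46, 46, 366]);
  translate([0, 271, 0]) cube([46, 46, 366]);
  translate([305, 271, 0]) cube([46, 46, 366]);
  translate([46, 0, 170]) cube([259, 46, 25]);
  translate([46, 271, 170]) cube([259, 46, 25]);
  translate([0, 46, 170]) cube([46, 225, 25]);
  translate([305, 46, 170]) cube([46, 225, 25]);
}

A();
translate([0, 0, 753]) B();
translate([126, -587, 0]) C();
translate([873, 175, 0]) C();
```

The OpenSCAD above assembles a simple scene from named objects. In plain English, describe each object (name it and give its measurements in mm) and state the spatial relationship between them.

A is a rectangular dining table. The top is 603×667×35 mm with its upper surface at z = 753 mm. It stands on four 90×90 mm square legs, each inset 17 mm from the nearest pair of top edges, running from the floor to the underside of the top.

B is a bookshelf 558 mm wide overall, 346 mm deep and 1159 mm tall. The two sides are 25 mm thick vertical panels. 5 horizontal shelves of 22 mm thickness span between the inner faces of the sides; the lowest shelf sits on the floor and shelves are stacked with a clear vertical gap of 251 mm between each pair.

C is a four-legged stool. The seat is a 351×317×32 mm slab whose top surface is at z = 398 mm; four square legs, each 46×46 mm in cross-section, run from the floor (z = 0) to the underside of the seat, each flush with a corner of the seat. Four stretchers, 46 mm wide and 25 mm tall, connect adjacent legs with their undersides at z = 170 mm, each running between the inner faces of the legs it joins and aligned with the legs' outer faces on the other axis.

The bookshelf is on top of the table. Two stools sit around the table at the −y, +x sides.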